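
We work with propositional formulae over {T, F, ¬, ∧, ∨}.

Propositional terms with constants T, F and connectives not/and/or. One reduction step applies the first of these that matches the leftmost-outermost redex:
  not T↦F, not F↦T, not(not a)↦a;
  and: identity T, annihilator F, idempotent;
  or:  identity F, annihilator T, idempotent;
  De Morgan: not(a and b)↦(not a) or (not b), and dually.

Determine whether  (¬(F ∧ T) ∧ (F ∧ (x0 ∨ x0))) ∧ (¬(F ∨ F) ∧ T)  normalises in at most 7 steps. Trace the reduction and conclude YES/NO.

  start: (¬(F ∧ T) ∧ (F ∧ (x0 ∨ x0))) ∧ (¬(F ∨ F) ∧ T)
  [1] ((¬F ∨ ¬T) ∧ (F ∧ (x0 ∨ x0))) ∧ (¬(F ∨ F) ∧ T)
  [2] ((T ∨ ¬T) ∧ (F ∧ (x0 ∨ x0))) ∧ (¬(F ∨ F) ∧ T)
  [3] (T ∧ (F ∧ (x0 ∨ x0))) ∧ (¬(F ∨ F) ∧ T)
  [4] (F ∧ (x0 ∨ x0)) ∧ (¬(F ∨ F) ∧ T)
  [5] F ∧ (¬(F ∨ F) ∧ T)
  [6] F

Answer: YES — reaches normal form F in 6 ≤ 7 steps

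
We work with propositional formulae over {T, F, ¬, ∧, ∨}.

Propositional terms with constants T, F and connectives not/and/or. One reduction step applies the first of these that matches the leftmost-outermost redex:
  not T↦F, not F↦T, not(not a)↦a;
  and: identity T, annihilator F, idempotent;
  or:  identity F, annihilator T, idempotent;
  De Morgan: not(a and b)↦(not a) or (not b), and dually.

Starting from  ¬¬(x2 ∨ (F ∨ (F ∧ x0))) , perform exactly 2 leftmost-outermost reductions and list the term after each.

  start: ¬¬(x2 ∨ (F ∨ (F ∧ x0)))
  →1  x2 ∨ (F ∨ (F ∧ x0))
  →2  x2 ∨ (F ∧ x0)

Answer: after 2 steps: x2 ∨ (F ∧ x0)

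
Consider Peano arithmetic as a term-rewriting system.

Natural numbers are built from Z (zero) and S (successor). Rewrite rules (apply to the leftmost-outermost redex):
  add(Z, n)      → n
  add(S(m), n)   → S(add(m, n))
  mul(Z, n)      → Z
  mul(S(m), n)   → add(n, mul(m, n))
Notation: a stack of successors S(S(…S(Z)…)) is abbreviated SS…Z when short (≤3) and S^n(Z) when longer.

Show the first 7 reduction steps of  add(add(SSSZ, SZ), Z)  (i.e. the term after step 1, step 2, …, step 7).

Answer: after 7 steps: S(S(S(add(SZ, Z))))

Derivation:
  start: add(add(SSSZ, SZ), Z)
  step 1: add(S(add(SSZ, SZ)), Z)
  step 2: S(add(add(SSZ, SZ), Z))
  step 3: S(add(S(add(SZ, SZ)), Z))
  step 4: S(S(add(add(SZ, SZ), Z)))
  step 5: S(S(add(S(add(Z, SZ)), Z)))
  step 6: S(S(S(add(add(Z, SZ), Z))))
  step 7: S(S(S(add(SZ, Z))))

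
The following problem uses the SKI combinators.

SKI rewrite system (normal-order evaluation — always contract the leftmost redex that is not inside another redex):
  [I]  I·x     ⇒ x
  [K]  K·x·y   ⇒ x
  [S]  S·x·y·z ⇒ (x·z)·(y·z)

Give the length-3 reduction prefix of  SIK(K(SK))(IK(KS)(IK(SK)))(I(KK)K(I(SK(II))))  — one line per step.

Answer: after 3 steps: SK(IK(KS)(IK(SK)))(I(KK)K(I(SK(II))))

Derivation:
  start: SIK(K(SK))(IK(KS)(IK(SK)))(I(KK)K(I(SK(II))))
  step 1: I(K(SK))(K(K(SK)))(IK(KS)(IK(SK)))(I(KK)K(I(SK(II))))
  step 2: K(SK)(K(K(SK)))(IK(KS)(IK(SK)))(I(KK)K(I(SK(II))))
  step 3: SK(IK(KS)(IK(SK)))(I(KK)K(I(SK(II))))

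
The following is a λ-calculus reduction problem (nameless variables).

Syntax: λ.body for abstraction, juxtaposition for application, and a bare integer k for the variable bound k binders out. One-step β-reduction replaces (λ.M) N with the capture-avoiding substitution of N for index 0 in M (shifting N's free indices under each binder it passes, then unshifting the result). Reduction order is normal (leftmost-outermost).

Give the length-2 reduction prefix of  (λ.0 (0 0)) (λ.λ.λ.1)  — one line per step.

  start: (λ.0 (0 0)) (λ.λ.λ.1)
  →1  (λ.λ.λ.1) ((λ.λ.λ.1) (λ.λ.λ.1))
  →2  λ.λ.1

Answer: after 2 steps: λ.λ.1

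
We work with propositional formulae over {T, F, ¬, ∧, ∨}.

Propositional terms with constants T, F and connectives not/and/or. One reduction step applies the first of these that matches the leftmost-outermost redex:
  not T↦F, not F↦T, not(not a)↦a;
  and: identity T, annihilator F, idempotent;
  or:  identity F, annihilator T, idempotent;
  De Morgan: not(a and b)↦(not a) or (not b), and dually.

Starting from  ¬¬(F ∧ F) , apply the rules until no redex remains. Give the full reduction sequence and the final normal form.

Answer: normal form = F  (in 2 steps)

Working:
  start: ¬¬(F ∧ F)
  step 1: F ∧ F
  step 2: F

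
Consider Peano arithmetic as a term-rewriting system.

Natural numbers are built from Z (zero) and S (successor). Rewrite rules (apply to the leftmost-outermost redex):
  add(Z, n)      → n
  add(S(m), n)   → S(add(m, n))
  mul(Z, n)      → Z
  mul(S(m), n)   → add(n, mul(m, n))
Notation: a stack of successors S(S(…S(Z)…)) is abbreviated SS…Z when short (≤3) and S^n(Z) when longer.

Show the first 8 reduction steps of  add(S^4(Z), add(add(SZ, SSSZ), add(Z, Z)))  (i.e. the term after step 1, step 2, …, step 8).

Answer: after 8 steps: S(S(S(S(S(add(SSSZ, add(Z, Z)))))))

Working:
  start: add(S^4(Z), add(add(SZ, SSSZ), add(Z, Z)))
  step 1: S(add(SSSZ, add(add(SZ, SSSZ), add(Z, Z))))
  step 2: S(S(add(SSZ, add(add(SZ, SSSZ), add(Z, Z)))))
  step 3: S(S(S(add(SZ, add(add(SZ, SSSZ), add(Z, Z))))))
  step 4: S(S(S(S(add(Z, add(add(SZ, SSSZ), add(Z, Z)))))))
  step 5: S(S(S(S(add(add(SZ, SSSZ), add(Z, Z))))))
  step 6: S(S(S(S(add(S(add(Z, SSSZ)), add(Z, Z))))))
  step 7: S(S(S(S(S(add(add(Z, SSSZ), add(Z, Z)))))))
  step 8: S(S(S(S(S(add(SSSZ, add(Z, Z)))))))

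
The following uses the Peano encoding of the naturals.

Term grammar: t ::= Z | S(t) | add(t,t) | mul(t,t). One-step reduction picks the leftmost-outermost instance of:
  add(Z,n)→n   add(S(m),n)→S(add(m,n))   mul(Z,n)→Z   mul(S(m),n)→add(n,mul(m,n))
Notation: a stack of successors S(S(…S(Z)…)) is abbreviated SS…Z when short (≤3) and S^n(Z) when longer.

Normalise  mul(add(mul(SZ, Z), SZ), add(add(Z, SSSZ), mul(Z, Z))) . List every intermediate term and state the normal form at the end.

Answer: normal form = SSSZ  (in 16 steps)

Reduction:
  start: mul(add(mul(SZ, Z), SZ), add(add(Z, SSSZ), mul(Z, Z)))
  [1] mul(add(add(Z, mul(Z, Z)), SZ), add(add(Z, SSSZ), mul(Z, Z)))
  [2] mul(add(mul(Z, Z), SZ), add(add(Z, SSSZ), mul(Z, Z)))
  [3] mul(add(Z, SZ), add(add(Z, SSSZ), mul(Z, Z)))
  [4] mul(SZ, add(add(Z, SSSZ), mul(Z, Z)))
  [5] add(add(add(Z, SSSZ), mul(Z, Z)), mul(Z, add(add(Z, SSSZ), mul(Z, Z))))
  [6] add(add(SSSZ, mul(Z, Z)), mul(Z, add(add(Z, SSSZ), mul(Z, Z))))
  [7] add(S(add(SSZ, mul(Z, Z))), mul(Z, add(add(Z, SSSZ), mul(Z, Z))))
  [8] S(add(add(SSZ, mul(Z, Z)), mul(Z, add(add(Z, SSSZ), mul(Z, Z)))))
  [9] S(add(S(add(SZ, mul(Z, Z))), mul(Z, add(add(Z, SSSZ), mul(Z, Z)))))
  [10] S(S(add(add(SZ, mul(Z, Z)), mul(Z, add(add(Z, SSSZ), mul(Z, Z))))))
  [11] S(S(add(S(add(Z, mul(Z, Z))), mul(Z, add(add(Z, SSSZ), mul(Z, Z))))))
  [12] S(S(S(add(add(Z, mul(Z, Z)), mul(Z, add(add(Z, SSSZ), mul(Z, Z)))))))
  [13] S(S(S(add(mul(Z, Z), mul(Z, add(add(Z, SSSZ), mul(Z, Z)))))))
  [14] S(S(S(add(Z, mul(Z, add(add(Z, SSSZ), mul(Z, Z)))))))
  [15] S(S(S(mul(Z, add(add(Z, SSSZ), mul(Z, Z))))))
  [16] SSSZ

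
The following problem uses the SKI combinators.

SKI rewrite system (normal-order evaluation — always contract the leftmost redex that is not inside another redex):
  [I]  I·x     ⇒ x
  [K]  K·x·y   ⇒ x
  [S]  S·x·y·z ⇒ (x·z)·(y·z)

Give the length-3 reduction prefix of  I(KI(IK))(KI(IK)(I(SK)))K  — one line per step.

  start: I(KI(IK))(KI(IK)(I(SK)))K
  [1] KI(IK)(KI(IK)(I(SK)))K
  [2] I(KI(IK)(I(SK)))K
  [3] KI(IK)(I(SK))K

Answer: after 3 steps: KI(IK)(I(SK))K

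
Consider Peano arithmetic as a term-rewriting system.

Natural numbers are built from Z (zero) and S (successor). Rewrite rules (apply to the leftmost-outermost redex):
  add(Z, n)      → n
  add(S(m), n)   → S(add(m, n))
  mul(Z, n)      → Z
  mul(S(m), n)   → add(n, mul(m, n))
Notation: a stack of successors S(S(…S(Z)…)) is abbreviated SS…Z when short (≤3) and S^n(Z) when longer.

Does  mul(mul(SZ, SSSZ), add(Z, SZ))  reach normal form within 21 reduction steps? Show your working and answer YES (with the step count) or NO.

  start: mul(mul(SZ, SSSZ), add(Z, SZ))
  step 1: mul(add(SSSZ, mul(Z, SSSZ)), add(Z, SZ))
  step 2: mul(S(add(SSZ, mul(Z, SSSZ))), add(Z, SZ))
  step 3: add(add(Z, SZ), mul(add(SSZ, mul(Z, SSSZ)), add(Z, SZ)))
  step 4: add(SZ, mul(add(SSZ, mul(Z, SSSZ)), add(Z, SZ)))
  step 5: S(add(Z, mul(add(SSZ, mul(Z, SSSZ)), add(Z, SZ))))
  step 6: S(mul(add(SSZ, mul(Z, SSSZ)), add(Z, SZ)))
  step 7: S(mul(S(add(SZ, mul(Z, SSSZ))), add(Z, SZ)))
  step 8: S(add(add(Z, SZ), mul(add(SZ, mul(Z, SSSZ)), add(Z, SZ))))
  step 9: S(add(SZ, mul(add(SZ, mul(Z, SSSZ)), add(Z, SZ))))
  step 10: S(S(add(Z, mul(add(SZ, mul(Z, SSSZ)), add(Z, SZ)))))
  step 11: S(S(mul(add(SZ, mul(Z, SSSZ)), add(Z, SZ))))
  step 12: S(S(mul(S(add(Z, mul(Z, SSSZ))), add(Z, SZ))))
  step 13: S(S(add(add(Z, SZ), mul(add(Z, mul(Z, SSSZ)), add(Z, SZ)))))
  step 14: S(S(add(SZ, mul(add(Z, mul(Z, SSSZ)), add(Z, SZ)))))
  step 15: S(S(S(add(Z, mul(add(Z, mul(Z, SSSZ)), add(Z, SZ))))))
  step 16: S(S(S(mul(add(Z, mul(Z, SSSZ)), add(Z, SZ)))))
  step 17: S(S(S(mul(mul(Z, SSSZ), add(Z, SZ)))))
  step 18: S(S(S(mul(Z, add(Z, SZ)))))
  step 19: SSSZ

Answer: YES — reaches normal form SSSZ in 19 ≤ 21 steps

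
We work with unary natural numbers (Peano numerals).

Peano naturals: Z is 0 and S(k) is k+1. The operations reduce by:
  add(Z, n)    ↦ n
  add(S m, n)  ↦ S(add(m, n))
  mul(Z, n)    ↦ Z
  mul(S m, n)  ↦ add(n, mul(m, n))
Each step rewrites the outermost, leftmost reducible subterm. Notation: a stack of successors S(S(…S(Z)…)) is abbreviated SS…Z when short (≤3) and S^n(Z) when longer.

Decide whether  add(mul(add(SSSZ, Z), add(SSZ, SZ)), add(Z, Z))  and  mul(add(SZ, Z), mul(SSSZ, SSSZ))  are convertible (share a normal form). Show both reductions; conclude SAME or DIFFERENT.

Term A:
  start: add(mul(add(SSSZ, Z), add(SSZ, SZ)), add(Z, Z))
  [1] add(mul(S(add(SSZ, Z)), add(SSZ, SZ)), add(Z, Z))
  [2] add(add(add(SSZ, SZ), mul(add(SSZ, Z), add(SSZ, SZ))), add(Z, Z))
  [3] add(add(S(add(SZ, SZ)), mul(add(SSZ, Z), add(SSZ, SZ))), add(Z, Z))
  [4] add(S(add(add(SZ, SZ), mul(add(SSZ, Z), add(SSZ, SZ)))), add(Z, Z))
  [5] S(add(add(add(SZ, SZ), mul(add(SSZ, Z), add(SSZ, SZ))), add(Z, Z)))
  [6] S(add(add(S(add(Z, SZ)), mul(add(SSZ, Z), add(SSZ, SZ))), add(Z, Z)))
  [7] S(add(S(add(add(Z, SZ), mul(add(SSZ, Z), add(SSZ, SZ)))), add(Z, Z)))
  [8] S(S(add(add(add(Z, SZ), mul(add(SSZ, Z), add(SSZ, SZ))), add(Z, Z))))
  [9] S(S(add(add(SZ, mul(add(SSZ, Z), add(SSZ, SZ))), add(Z, Z))))
  [10] S(S(add(S(add(Z, mul(add(SSZ, Z), add(SSZ, SZ)))), add(Z, Z))))
  [11] S(S(S(add(add(Z, mul(add(SSZ, Z), add(SSZ, SZ))), add(Z, Z)))))
  [12] S(S(S(add(mul(add(SSZ, Z), add(SSZ, SZ)), add(Z, Z)))))
  [13] S(S(S(add(mul(S(add(SZ, Z)), add(SSZ, SZ)), add(Z, Z)))))
  [14] S(S(S(add(add(add(SSZ, SZ), mul(add(SZ, Z), add(SSZ, SZ))), add(Z, Z)))))
  [15] S(S(S(add(add(S(add(SZ, SZ)), mul(add(SZ, Z), add(SSZ, SZ))), add(Z, Z)))))
  [16] S(S(S(add(S(add(add(SZ, SZ), mul(add(SZ, Z), add(SSZ, SZ)))), add(Z, Z)))))
  [17] S(S(S(S(add(add(add(SZ, SZ), mul(add(SZ, Z), add(SSZ, SZ))), add(Z, Z))))))
  [18] S(S(S(S(add(add(S(add(Z, SZ)), mul(add(SZ, Z), add(SSZ, SZ))), add(Z, Z))))))
  [19] S(S(S(S(add(S(add(add(Z, SZ), mul(add(SZ, Z), add(SSZ, SZ)))), add(Z, Z))))))
  [20] S(S(S(S(S(add(add(add(Z, SZ), mul(add(SZ, Z), add(SSZ, SZ))), add(Z, Z)))))))
  [21] S(S(S(S(S(add(add(SZ, mul(add(SZ, Z), add(SSZ, SZ))), add(Z, Z)))))))
  [22] S(S(S(S(S(add(S(add(Z, mul(add(SZ, Z), add(SSZ, SZ)))), add(Z, Z)))))))
  [23] S(S(S(S(S(S(add(add(Z, mul(add(SZ, Z), add(SSZ, SZ))), add(Z, Z))))))))
  [24] S(S(S(S(S(S(add(mul(add(SZ, Z), add(SSZ, SZ)), add(Z, Z))))))))
  [25] S(S(S(S(S(S(add(mul(S(add(Z, Z)), add(SSZ, SZ)), add(Z, Z))))))))
  [26] S(S(S(S(S(S(add(add(add(SSZ, SZ), mul(add(Z, Z), add(SSZ, SZ))), add(Z, Z))))))))
  [27] S(S(S(S(S(S(add(add(S(add(SZ, SZ)), mul(add(Z, Z), add(SSZ, SZ))), add(Z, Z))))))))
  [28] S(S(S(S(S(S(add(S(add(add(SZ, SZ), mul(add(Z, Z), add(SSZ, SZ)))), add(Z, Z))))))))
  [29] S(S(S(S(S(S(S(add(add(add(SZ, SZ), mul(add(Z, Z), add(SSZ, SZ))), add(Z, Z)))))))))
  [30] S(S(S(S(S(S(S(add(add(S(add(Z, SZ)), mul(add(Z, Z), add(SSZ, SZ))), add(Z, Z)))))))))
  [31] S(S(S(S(S(S(S(add(S(add(add(Z, SZ), mul(add(Z, Z), add(SSZ, SZ)))), add(Z, Z)))))))))
  [32] S(S(S(S(S(S(S(S(add(add(add(Z, SZ), mul(add(Z, Z), add(SSZ, SZ))), add(Z, Z))))))))))
  [33] S(S(S(S(S(S(S(S(add(add(SZ, mul(add(Z, Z), add(SSZ, SZ))), add(Z, Z))))))))))
  [34] S(S(S(S(S(S(S(S(add(S(add(Z, mul(add(Z, Z), add(SSZ, SZ)))), add(Z, Z))))))))))
  [35] S(S(S(S(S(S(S(S(S(add(add(Z, mul(add(Z, Z), add(SSZ, SZ))), add(Z, Z)))))))))))
  [36] S(S(S(S(S(S(S(S(S(add(mul(add(Z, Z), add(SSZ, SZ)), add(Z, Z)))))))))))
  [37] S(S(S(S(S(S(S(S(S(add(mul(Z, add(SSZ, SZ)), add(Z, Z)))))))))))
  [38] S(S(S(S(S(S(S(S(S(add(Z, add(Z, Z)))))))))))
  [39] S(S(S(S(S(S(S(S(S(add(Z, Z))))))))))
  [40] S^9(Z)

Term B:
  start: mul(add(SZ, Z), mul(SSSZ, SSSZ))
  [1] mul(S(add(Z, Z)), mul(SSSZ, SSSZ))
  [2] add(mul(SSSZ, SSSZ), mul(add(Z, Z), mul(SSSZ, SSSZ)))
  [3] add(add(SSSZ, mul(SSZ, SSSZ)), mul(add(Z, Z), mul(SSSZ, SSSZ)))
  [4] add(S(add(SSZ, mul(SSZ, SSSZ))), mul(add(Z, Z), mul(SSSZ, SSSZ)))
  [5] S(add(add(SSZ, mul(SSZ, SSSZ)), mul(add(Z, Z), mul(SSSZ, SSSZ))))
  [6] S(add(S(add(SZ, mul(SSZ, SSSZ))), mul(add(Z, Z), mul(SSSZ, SSSZ))))
  [7] S(S(add(add(SZ, mul(SSZ, SSSZ)), mul(add(Z, Z), mul(SSSZ, SSSZ)))))
  [8] S(S(add(S(add(Z, mul(SSZ, SSSZ))), mul(add(Z, Z), mul(SSSZ, SSSZ)))))
  [9] S(S(S(add(add(Z, mul(SSZ, SSSZ)), mul(add(Z, Z), mul(SSSZ, SSSZ))))))
  [10] S(S(S(add(mul(SSZ, SSSZ), mul(add(Z, Z), mul(SSSZ, SSSZ))))))
  [11] S(S(S(add(add(SSSZ, mul(SZ, SSSZ)), mul(add(Z, Z), mul(SSSZ, SSSZ))))))
  [12] S(S(S(add(S(add(SSZ, mul(SZ, SSSZ))), mul(add(Z, Z), mul(SSSZ, SSSZ))))))
  [13] S(S(S(S(add(add(SSZ, mul(SZ, SSSZ)), mul(add(Z, Z), mul(SSSZ, SSSZ)))))))
  [14] S(S(S(S(add(S(add(SZ, mul(SZ, SSSZ))), mul(add(Z, Z), mul(SSSZ, SSSZ)))))))
  [15] S(S(S(S(S(add(add(SZ, mul(SZ, SSSZ)), mul(add(Z, Z), mul(SSSZ, SSSZ))))))))
  [16] S(S(S(S(S(add(S(add(Z, mul(SZ, SSSZ))), mul(add(Z, Z), mul(SSSZ, SSSZ))))))))
  [17] S(S(S(S(S(S(add(add(Z, mul(SZ, SSSZ)), mul(add(Z, Z), mul(SSSZ, SSSZ)))))))))
  [18] S(S(S(S(S(S(add(mul(SZ, SSSZ), mul(add(Z, Z), mul(SSSZ, SSSZ)))))))))
  [19] S(S(S(S(S(S(add(add(SSSZ, mul(Z, SSSZ)), mul(add(Z, Z), mul(SSSZ, SSSZ)))))))))
  [20] S(S(S(S(S(S(add(S(add(SSZ, mul(Z, SSSZ))), mul(add(Z, Z), mul(SSSZ, SSSZ)))))))))
  [21] S(S(S(S(S(S(S(add(add(SSZ, mul(Z, SSSZ)), mul(add(Z, Z), mul(SSSZ, SSSZ))))))))))
  [22] S(S(S(S(S(S(S(add(S(add(SZ, mul(Z, SSSZ))), mul(add(Z, Z), mul(SSSZ, SSSZ))))))))))
  [23] S(S(S(S(S(S(S(S(add(add(SZ, mul(Z, SSSZ)), mul(add(Z, Z), mul(SSSZ, SSSZ)))))))))))
  [24] S(S(S(S(S(S(S(S(add(S(add(Z, mul(Z, SSSZ))), mul(add(Z, Z), mul(SSSZ, SSSZ)))))))))))
  [25] S(S(S(S(S(S(S(S(S(add(add(Z, mul(Z, SSSZ)), mul(add(Z, Z), mul(SSSZ, SSSZ))))))))))))
  [26] S(S(S(S(S(S(S(S(S(add(mul(Z, SSSZ), mul(add(Z, Z), mul(SSSZ, SSSZ))))))))))))
  [27] S(S(S(S(S(S(S(S(S(add(Z, mul(add(Z, Z), mul(SSSZ, SSSZ))))))))))))
  [28] S(S(S(S(S(S(S(S(S(mul(add(Z, Z), mul(SSSZ, SSSZ)))))))))))
  [29] S(S(S(S(S(S(S(S(S(mul(Z, mul(SSSZ, SSSZ)))))))))))
  [30] S^9(Z)

Answer: SAME — A ⇓ S^9(Z), B ⇓ S^9(Z)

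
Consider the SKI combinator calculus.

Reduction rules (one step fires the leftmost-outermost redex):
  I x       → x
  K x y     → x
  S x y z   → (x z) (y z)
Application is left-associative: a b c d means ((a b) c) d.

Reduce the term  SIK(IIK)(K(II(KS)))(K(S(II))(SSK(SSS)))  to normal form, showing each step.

Answer: normal form = K  (in 8 steps)

Working:
  start: SIK(IIK)(K(II(KS)))(K(S(II))(SSK(SSS)))
  →1  I(IIK)(K(IIK))(K(II(KS)))(K(S(II))(SSK(SSS)))
  →2  IIK(K(IIK))(K(II(KS)))(K(S(II))(SSK(SSS)))
  →3  IK(K(IIK))(K(II(KS)))(K(S(II))(SSK(SSS)))
  →4  K(K(IIK))(K(II(KS)))(K(S(II))(SSK(SSS)))
  →5  K(IIK)(K(S(II))(SSK(SSS)))
  →6  IIK
  →7  IK
  →8  K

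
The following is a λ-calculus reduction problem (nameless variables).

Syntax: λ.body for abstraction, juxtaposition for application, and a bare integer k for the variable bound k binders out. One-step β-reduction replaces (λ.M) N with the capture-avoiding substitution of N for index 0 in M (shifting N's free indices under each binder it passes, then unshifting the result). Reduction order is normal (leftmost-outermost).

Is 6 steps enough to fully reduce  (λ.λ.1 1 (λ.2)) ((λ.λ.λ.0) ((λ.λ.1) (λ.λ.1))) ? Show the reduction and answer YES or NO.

Answer: YES — reaches normal form λ.λ.λ.λ.0 in 5 ≤ 6 steps

Working:
  start: (λ.λ.1 1 (λ.2)) ((λ.λ.λ.0) ((λ.λ.1) (λ.λ.1)))
  [1] λ.(λ.λ.λ.0) ((λ.λ.1) (λ.λ.1)) ((λ.λ.λ.0) ((λ.λ.1) (λ.λ.1))) (λ.(λ.λ.λ.0) ((λ.λ.1) (λ.λ.1)))
  [2] λ.(λ.λ.0) ((λ.λ.λ.0) ((λ.λ.1) (λ.λ.1))) (λ.(λ.λ.λ.0) ((λ.λ.1) (λ.λ.1)))
  [3] λ.(λ.0) (λ.(λ.λ.λ.0) ((λ.λ.1) (λ.λ.1)))
  [4] λ.λ.(λ.λ.λ.0) ((λ.λ.1) (λ.λ.1))
  [5] λ.λ.λ.λ.0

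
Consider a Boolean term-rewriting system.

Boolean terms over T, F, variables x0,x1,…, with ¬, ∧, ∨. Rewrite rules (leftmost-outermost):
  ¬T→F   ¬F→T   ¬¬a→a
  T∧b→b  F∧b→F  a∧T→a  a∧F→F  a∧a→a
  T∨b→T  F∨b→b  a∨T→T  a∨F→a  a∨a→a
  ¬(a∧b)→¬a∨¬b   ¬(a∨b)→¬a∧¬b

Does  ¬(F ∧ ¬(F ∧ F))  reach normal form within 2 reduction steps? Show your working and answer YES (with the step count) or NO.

Answer: NO — after 2 steps the term is T ∨ ¬¬(F ∧ F), not yet normal

Reduction:
  start: ¬(F ∧ ¬(F ∧ F))
  →1  ¬F ∨ ¬¬(F ∧ F)
  →2  T ∨ ¬¬(F ∧ F)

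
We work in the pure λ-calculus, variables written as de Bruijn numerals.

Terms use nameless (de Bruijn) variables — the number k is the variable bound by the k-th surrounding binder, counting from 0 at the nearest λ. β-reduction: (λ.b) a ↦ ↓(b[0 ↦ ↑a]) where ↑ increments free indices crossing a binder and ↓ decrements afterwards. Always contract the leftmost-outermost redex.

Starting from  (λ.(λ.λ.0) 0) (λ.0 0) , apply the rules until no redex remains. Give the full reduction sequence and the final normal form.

  start: (λ.(λ.λ.0) 0) (λ.0 0)
  [1] (λ.λ.0) (λ.0 0)
  [2] λ.0

Answer: normal form = λ.0  (in 2 steps)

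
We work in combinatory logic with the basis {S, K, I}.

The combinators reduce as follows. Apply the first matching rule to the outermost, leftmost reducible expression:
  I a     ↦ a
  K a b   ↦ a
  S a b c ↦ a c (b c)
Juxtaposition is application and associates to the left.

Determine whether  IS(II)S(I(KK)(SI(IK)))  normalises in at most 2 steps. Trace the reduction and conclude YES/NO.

  start: IS(II)S(I(KK)(SI(IK)))
  [1] S(II)S(I(KK)(SI(IK)))
  [2] II(I(KK)(SI(IK)))(S(I(KK)(SI(IK))))

Answer: NO — after 2 steps the term is II(I(KK)(SI(IK)))(S(I(KK)(SI(IK)))), not yet normal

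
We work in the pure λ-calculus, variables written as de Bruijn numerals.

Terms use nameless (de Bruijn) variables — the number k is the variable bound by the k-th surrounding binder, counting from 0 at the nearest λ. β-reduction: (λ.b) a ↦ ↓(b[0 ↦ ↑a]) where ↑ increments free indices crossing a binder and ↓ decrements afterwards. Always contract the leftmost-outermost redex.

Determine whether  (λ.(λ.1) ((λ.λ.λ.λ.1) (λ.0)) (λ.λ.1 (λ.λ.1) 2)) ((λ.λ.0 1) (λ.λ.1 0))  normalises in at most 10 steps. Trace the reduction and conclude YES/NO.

  start: (λ.(λ.1) ((λ.λ.λ.λ.1) (λ.0)) (λ.λ.1 (λ.λ.1) 2)) ((λ.λ.0 1) (λ.λ.1 0))
  [1] (λ.(λ.λ.0 1) (λ.λ.1 0)) ((λ.λ.λ.λ.1) (λ.0)) (λ.λ.1 (λ.λ.1) ((λ.λ.0 1) (λ.λ.1 0)))
  [2] (λ.λ.0 1) (λ.λ.1 0) (λ.λ.1 (λ.λ.1) ((λ.λ.0 1) (λ.λ.1 0)))
  [3] (λ.0 (λ.λ.1 0)) (λ.λ.1 (λ.λ.1) ((λ.λ.0 1) (λ.λ.1 0)))
  [4] (λ.λ.1 (λ.λ.1) ((λ.λ.0 1) (λ.λ.1 0))) (λ.λ.1 0)
  [5] λ.(λ.λ.1 0) (λ.λ.1) ((λ.λ.0 1) (λ.λ.1 0))
  [6] λ.(λ.(λ.λ.1) 0) ((λ.λ.0 1) (λ.λ.1 0))
  [7] λ.(λ.λ.1) ((λ.λ.0 1) (λ.λ.1 0))
  [8] λ.λ.(λ.λ.0 1) (λ.λ.1 0)
  [9] λ.λ.λ.0 (λ.λ.1 0)

Answer: YES — reaches normal form λ.λ.λ.0 (λ.λ.1 0) in 9 ≤ 10 steps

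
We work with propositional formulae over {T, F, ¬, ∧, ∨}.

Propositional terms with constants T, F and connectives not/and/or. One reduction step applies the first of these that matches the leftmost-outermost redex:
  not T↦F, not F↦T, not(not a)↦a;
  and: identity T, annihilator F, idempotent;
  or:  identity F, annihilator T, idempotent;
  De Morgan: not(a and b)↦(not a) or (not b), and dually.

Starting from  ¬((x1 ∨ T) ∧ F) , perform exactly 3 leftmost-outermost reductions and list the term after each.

Answer: after 3 steps: (¬x1 ∧ F) ∨ ¬F

Working:
  start: ¬((x1 ∨ T) ∧ F)
  →1  ¬(x1 ∨ T) ∨ ¬F
  →2  (¬x1 ∧ ¬T) ∨ ¬F
  →3  (¬x1 ∧ F) ∨ ¬F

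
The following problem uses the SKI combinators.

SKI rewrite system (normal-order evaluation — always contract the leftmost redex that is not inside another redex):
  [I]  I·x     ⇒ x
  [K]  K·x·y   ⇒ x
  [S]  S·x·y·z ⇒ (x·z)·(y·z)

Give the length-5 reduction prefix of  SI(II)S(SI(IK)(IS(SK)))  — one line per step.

  start: SI(II)S(SI(IK)(IS(SK)))
  step 1: IS(IIS)(SI(IK)(IS(SK)))
  step 2: S(IIS)(SI(IK)(IS(SK)))
  step 3: S(IS)(SI(IK)(IS(SK)))
  step 4: SS(SI(IK)(IS(SK)))
  step 5: SS(I(IS(SK))(IK(IS(SK))))

Answer: after 5 steps: SS(I(IS(SK))(IK(IS(SK))))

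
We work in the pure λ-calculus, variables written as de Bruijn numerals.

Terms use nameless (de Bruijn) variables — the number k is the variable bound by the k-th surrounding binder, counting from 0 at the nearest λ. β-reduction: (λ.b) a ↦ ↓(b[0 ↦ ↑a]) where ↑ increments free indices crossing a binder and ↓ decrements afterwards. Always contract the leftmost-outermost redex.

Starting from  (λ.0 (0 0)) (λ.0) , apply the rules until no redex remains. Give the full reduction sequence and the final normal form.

Answer: normal form = λ.0  (in 3 steps)

Reduction:
  start: (λ.0 (0 0)) (λ.0)
  [1] (λ.0) ((λ.0) (λ.0))
  [2] (λ.0) (λ.0)
  [3] λ.0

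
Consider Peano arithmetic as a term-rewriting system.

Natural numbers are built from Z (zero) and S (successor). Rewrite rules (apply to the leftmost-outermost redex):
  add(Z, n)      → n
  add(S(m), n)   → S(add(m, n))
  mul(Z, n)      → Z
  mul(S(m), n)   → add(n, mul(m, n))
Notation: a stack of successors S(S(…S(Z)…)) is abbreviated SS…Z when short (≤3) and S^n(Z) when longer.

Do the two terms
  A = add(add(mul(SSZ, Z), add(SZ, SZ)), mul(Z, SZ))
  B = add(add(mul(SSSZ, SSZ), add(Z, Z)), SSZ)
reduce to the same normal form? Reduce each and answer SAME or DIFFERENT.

Answer: DIFFERENT — A ⇓ SSZ, B ⇓ S^8(Z)

Reduction:
Term A:
  start: add(add(mul(SSZ, Z), add(SZ, SZ)), mul(Z, SZ))
  [1] add(add(add(Z, mul(SZ, Z)), add(SZ, SZ)), mul(Z, SZ))
  [2] add(add(mul(SZ, Z), add(SZ, SZ)), mul(Z, SZ))
  [3] add(add(add(Z, mul(Z, Z)), add(SZ, SZ)), mul(Z, SZ))
  [4] add(add(mul(Z, Z), add(SZ, SZ)), mul(Z, SZ))
  [5] add(add(Z, add(SZ, SZ)), mul(Z, SZ))
  [6] add(add(SZ, SZ), mul(Z, SZ))
  [7] add(S(add(Z, SZ)), mul(Z, SZ))
  [8] S(add(add(Z, SZ), mul(Z, SZ)))
  [9] S(add(SZ, mul(Z, SZ)))
  [10] S(S(add(Z, mul(Z, SZ))))
  [11] S(S(mul(Z, SZ)))
  [12] SSZ

Term B:
  start: add(add(mul(SSSZ, SSZ), add(Z, Z)), SSZ)
  [1] add(add(add(SSZ, mul(SSZ, SSZ)), add(Z, Z)), SSZ)
  [2] add(add(S(add(SZ, mul(SSZ, SSZ))), add(Z, Z)), SSZ)
  [3] add(S(add(add(SZ, mul(SSZ, SSZ)), add(Z, Z))), SSZ)
  [4] S(add(add(add(SZ, mul(SSZ, SSZ)), add(Z, Z)), SSZ))
  [5] S(add(add(S(add(Z, mul(SSZ, SSZ))), add(Z, Z)), SSZ))
  [6] S(add(S(add(add(Z, mul(SSZ, SSZ)), add(Z, Z))), SSZ))
  [7] S(S(add(add(add(Z, mul(SSZ, SSZ)), add(Z, Z)), SSZ)))
  [8] S(S(add(add(mul(SSZ, SSZ), add(Z, Z)), SSZ)))
  [9] S(S(add(add(add(SSZ, mul(SZ, SSZ)), add(Z, Z)), SSZ)))
  [10] S(S(add(add(S(add(SZ, mul(SZ, SSZ))), add(Z, Z)), SSZ)))
  [11] S(S(add(S(add(add(SZ, mul(SZ, SSZ)), add(Z, Z))), SSZ)))
  [12] S(S(S(add(add(add(SZ, mul(SZ, SSZ)), add(Z, Z)), SSZ))))
  [13] S(S(S(add(add(S(add(Z, mul(SZ, SSZ))), add(Z, Z)), SSZ))))
  [14] S(S(S(add(S(add(add(Z, mul(SZ, SSZ)), add(Z, Z))), SSZ))))
  [15] S(S(S(S(add(add(add(Z, mul(SZ, SSZ)), add(Z, Z)), SSZ)))))
  [16] S(S(S(S(add(add(mul(SZ, SSZ), add(Z, Z)), SSZ)))))
  [17] S(S(S(S(add(add(add(SSZ, mul(Z, SSZ)), add(Z, Z)), SSZ)))))
  [18] S(S(S(S(add(add(S(add(SZ, mul(Z, SSZ))), add(Z, Z)), SSZ)))))
  [19] S(S(S(S(add(S(add(add(SZ, mul(Z, SSZ)), add(Z, Z))), SSZ)))))
  [20] S(S(S(S(S(add(add(add(SZ, mul(Z, SSZ)), add(Z, Z)), SSZ))))))
  [21] S(S(S(S(S(add(add(S(add(Z, mul(Z, SSZ))), add(Z, Z)), SSZ))))))
  [22] S(S(S(S(S(add(S(add(add(Z, mul(Z, SSZ)), add(Z, Z))), SSZ))))))
  [23] S(S(S(S(S(S(add(add(add(Z, mul(Z, SSZ)), add(Z, Z)), SSZ)))))))
  [24] S(S(S(S(S(S(add(add(mul(Z, SSZ), add(Z, Z)), SSZ)))))))
  [25] S(S(S(S(S(S(add(add(Z, add(Z, Z)), SSZ)))))))
  [26] S(S(S(S(S(S(add(add(Z, Z), SSZ)))))))
  [27] S(S(S(S(S(S(add(Z, SSZ)))))))
  [28] S^8(Z)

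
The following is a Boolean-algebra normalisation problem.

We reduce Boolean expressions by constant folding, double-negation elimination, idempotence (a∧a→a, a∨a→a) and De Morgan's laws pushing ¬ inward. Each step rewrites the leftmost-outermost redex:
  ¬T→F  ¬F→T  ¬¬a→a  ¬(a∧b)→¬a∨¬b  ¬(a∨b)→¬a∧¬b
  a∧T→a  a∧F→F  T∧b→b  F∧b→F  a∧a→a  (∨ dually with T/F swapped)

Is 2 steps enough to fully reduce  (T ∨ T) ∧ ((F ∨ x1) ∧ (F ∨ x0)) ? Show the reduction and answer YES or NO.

  start: (T ∨ T) ∧ ((F ∨ x1) ∧ (F ∨ x0))
  [1] T ∧ ((F ∨ x1) ∧ (F ∨ x0))
  [2] (F ∨ x1) ∧ (F ∨ x0)

Answer: NO — after 2 steps the term is (F ∨ x1) ∧ (F ∨ x0), not yet normal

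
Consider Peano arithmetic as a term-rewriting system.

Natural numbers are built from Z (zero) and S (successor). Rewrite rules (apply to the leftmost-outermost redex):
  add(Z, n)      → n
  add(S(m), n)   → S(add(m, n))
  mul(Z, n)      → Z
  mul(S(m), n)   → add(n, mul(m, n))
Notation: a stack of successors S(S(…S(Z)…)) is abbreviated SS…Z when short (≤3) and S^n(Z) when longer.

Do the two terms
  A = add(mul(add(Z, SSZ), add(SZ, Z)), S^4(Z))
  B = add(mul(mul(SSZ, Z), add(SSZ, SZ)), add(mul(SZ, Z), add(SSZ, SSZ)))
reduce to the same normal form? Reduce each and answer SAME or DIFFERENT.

Answer: DIFFERENT — A ⇓ S^6(Z), B ⇓ S^4(Z)

Derivation:
Term A:
  start: add(mul(add(Z, SSZ), add(SZ, Z)), S^4(Z))
  →1  add(mul(SSZ, add(SZ, Z)), S^4(Z))
  →2  add(add(add(SZ, Z), mul(SZ, add(SZ, Z))), S^4(Z))
  →3  add(add(S(add(Z, Z)), mul(SZ, add(SZ, Z))), S^4(Z))
  →4  add(S(add(add(Z, Z), mul(SZ, add(SZ, Z)))), S^4(Z))
  →5  S(add(add(add(Z, Z), mul(SZ, add(SZ, Z))), S^4(Z)))
  →6  S(add(add(Z, mul(SZ, add(SZ, Z))), S^4(Z)))
  →7  S(add(mul(SZ, add(SZ, Z)), S^4(Z)))
  →8  S(add(add(add(SZ, Z), mul(Z, add(SZ, Z))), S^4(Z)))
  →9  S(add(add(S(add(Z, Z)), mul(Z, add(SZ, Z))), S^4(Z)))
  →10  S(add(S(add(add(Z, Z), mul(Z, add(SZ, Z)))), S^4(Z)))
  →11  S(S(add(add(add(Z, Z), mul(Z, add(SZ, Z))), S^4(Z))))
  →12  S(S(add(add(Z, mul(Z, add(SZ, Z))), S^4(Z))))
  →13  S(S(add(mul(Z, add(SZ, Z)), S^4(Z))))
  →14  S(S(add(Z, S^4(Z))))
  →15  S^6(Z)

Term B:
  start: add(mul(mul(SSZ, Z), add(SSZ, SZ)), add(mul(SZ, Z), add(SSZ, SSZ)))
  →1  add(mul(add(Z, mul(SZ, Z)), add(SSZ, SZ)), add(mul(SZ, Z), add(SSZ, SSZ)))
  →2  add(mul(mul(SZ, Z), add(SSZ, SZ)), add(mul(SZ, Z), add(SSZ, SSZ)))
  →3  add(mul(add(Z, mul(Z, Z)), add(SSZ, SZ)), add(mul(SZ, Z), add(SSZ, SSZ)))
  →4  add(mul(mul(Z, Z), add(SSZ, SZ)), add(mul(SZ, Z), add(SSZ, SSZ)))
  →5  add(mul(Z, add(SSZ, SZ)), add(mul(SZ, Z), add(SSZ, SSZ)))
  →6  add(Z, add(mul(SZ, Z), add(SSZ, SSZ)))
  →7  add(mul(SZ, Z), add(SSZ, SSZ))
  →8  add(add(Z, mul(Z, Z)), add(SSZ, SSZ))
  →9  add(mul(Z, Z), add(SSZ, SSZ))
  →10  add(Z, add(SSZ, SSZ))
  →11  add(SSZ, SSZ)
  →12  S(add(SZ, SSZ))
  →13  S(S(add(Z, SSZ)))
  →14  S^4(Z)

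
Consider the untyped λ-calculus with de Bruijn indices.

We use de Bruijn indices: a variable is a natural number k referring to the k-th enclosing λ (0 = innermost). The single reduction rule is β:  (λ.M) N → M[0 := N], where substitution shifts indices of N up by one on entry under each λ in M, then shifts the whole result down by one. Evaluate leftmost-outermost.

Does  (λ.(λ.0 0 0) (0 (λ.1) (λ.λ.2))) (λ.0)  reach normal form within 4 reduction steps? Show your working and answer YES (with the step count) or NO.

Answer: NO — after 4 steps the term is (λ.0) ((λ.0) (λ.λ.0) (λ.λ.λ.0)) ((λ.0) (λ.λ.0) (λ.λ.λ.0)), not yet normal

Working:
  start: (λ.(λ.0 0 0) (0 (λ.1) (λ.λ.2))) (λ.0)
  →1  (λ.0 0 0) ((λ.0) (λ.λ.0) (λ.λ.λ.0))
  →2  (λ.0) (λ.λ.0) (λ.λ.λ.0) ((λ.0) (λ.λ.0) (λ.λ.λ.0)) ((λ.0) (λ.λ.0) (λ.λ.λ.0))
  →3  (λ.λ.0) (λ.λ.λ.0) ((λ.0) (λ.λ.0) (λ.λ.λ.0)) ((λ.0) (λ.λ.0) (λ.λ.λ.0))
  →4  (λ.0) ((λ.0) (λ.λ.0) (λ.λ.λ.0)) ((λ.0) (λ.λ.0) (λ.λ.λ.0))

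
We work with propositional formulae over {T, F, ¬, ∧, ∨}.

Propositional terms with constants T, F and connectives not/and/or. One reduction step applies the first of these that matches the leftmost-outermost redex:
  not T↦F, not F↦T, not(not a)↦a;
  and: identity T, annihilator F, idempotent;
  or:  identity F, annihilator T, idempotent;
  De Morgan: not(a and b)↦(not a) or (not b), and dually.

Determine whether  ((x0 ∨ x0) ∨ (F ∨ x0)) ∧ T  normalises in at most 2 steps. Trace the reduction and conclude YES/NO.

  start: ((x0 ∨ x0) ∨ (F ∨ x0)) ∧ T
  →1  (x0 ∨ x0) ∨ (F ∨ x0)
  →2  x0 ∨ (F ∨ x0)

Answer: NO — after 2 steps the term is x0 ∨ (F ∨ x0), not yet normal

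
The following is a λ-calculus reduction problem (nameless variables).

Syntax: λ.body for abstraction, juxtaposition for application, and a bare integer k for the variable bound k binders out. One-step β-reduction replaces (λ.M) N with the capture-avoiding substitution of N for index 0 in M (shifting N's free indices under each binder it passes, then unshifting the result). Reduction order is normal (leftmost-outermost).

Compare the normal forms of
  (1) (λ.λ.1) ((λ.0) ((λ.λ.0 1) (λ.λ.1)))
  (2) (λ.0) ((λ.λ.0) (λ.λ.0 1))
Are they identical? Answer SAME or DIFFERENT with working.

Answer: DIFFERENT — A ⇓ λ.λ.0 (λ.λ.1), B ⇓ λ.0

Working:
Term A:
  start: (λ.λ.1) ((λ.0) ((λ.λ.0 1) (λ.λ.1)))
  [1] λ.(λ.0) ((λ.λ.0 1) (λ.λ.1))
  [2] λ.(λ.λ.0 1) (λ.λ.1)
  [3] λ.λ.0 (λ.λ.1)

Term B:
  start: (λ.0) ((λ.λ.0) (λ.λ.0 1))
  [1] (λ.λ.0) (λ.λ.0 1)
  [2] λ.0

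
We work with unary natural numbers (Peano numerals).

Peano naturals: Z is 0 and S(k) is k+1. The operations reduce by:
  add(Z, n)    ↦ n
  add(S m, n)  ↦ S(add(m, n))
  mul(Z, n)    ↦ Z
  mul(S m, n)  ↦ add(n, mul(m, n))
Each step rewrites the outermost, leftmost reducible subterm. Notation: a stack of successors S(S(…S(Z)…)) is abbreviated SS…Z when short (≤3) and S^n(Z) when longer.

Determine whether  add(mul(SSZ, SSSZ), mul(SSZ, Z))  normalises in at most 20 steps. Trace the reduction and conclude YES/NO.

Answer: NO — after 20 steps the term is S(S(S(S(S(S(mul(SZ, Z))))))), not yet normal

Reduction:
  start: add(mul(SSZ, SSSZ), mul(SSZ, Z))
  step 1: add(add(SSSZ, mul(SZ, SSSZ)), mul(SSZ, Z))
  step 2: add(S(add(SSZ, mul(SZ, SSSZ))), mul(SSZ, Z))
  step 3: S(add(add(SSZ, mul(SZ, SSSZ)), mul(SSZ, Z)))
  step 4: S(add(S(add(SZ, mul(SZ, SSSZ))), mul(SSZ, Z)))
  step 5: S(S(add(add(SZ, mul(SZ, SSSZ)), mul(SSZ, Z))))
  step 6: S(S(add(S(add(Z, mul(SZ, SSSZ))), mul(SSZ, Z))))
  step 7: S(S(S(add(add(Z, mul(SZ, SSSZ)), mul(SSZ, Z)))))
  step 8: S(S(S(add(mul(SZ, SSSZ), mul(SSZ, Z)))))
  step 9: S(S(S(add(add(SSSZ, mul(Z, SSSZ)), mul(SSZ, Z)))))
  step 10: S(S(S(add(S(add(SSZ, mul(Z, SSSZ))), mul(SSZ, Z)))))
  step 11: S(S(S(S(add(add(SSZ, mul(Z, SSSZ)), mul(SSZ, Z))))))
  step 12: S(S(S(S(add(S(add(SZ, mul(Z, SSSZ))), mul(SSZ, Z))))))
  step 13: S(S(S(S(S(add(add(SZ, mul(Z, SSSZ)), mul(SSZ, Z)))))))
  step 14: S(S(S(S(S(add(S(add(Z, mul(Z, SSSZ))), mul(SSZ, Z)))))))
  step 15: S(S(S(S(S(S(add(add(Z, mul(Z, SSSZ)), mul(SSZ, Z))))))))
  step 16: S(S(S(S(S(S(add(mul(Z, SSSZ), mul(SSZ, Z))))))))
  step 17: S(S(S(S(S(S(add(Z, mul(SSZ, Z))))))))
  step 18: S(S(S(S(S(S(mul(SSZ, Z)))))))
  step 19: S(S(S(S(S(S(add(Z, mul(SZ, Z))))))))
  step 20: S(S(S(S(S(S(mul(SZ, Z)))))))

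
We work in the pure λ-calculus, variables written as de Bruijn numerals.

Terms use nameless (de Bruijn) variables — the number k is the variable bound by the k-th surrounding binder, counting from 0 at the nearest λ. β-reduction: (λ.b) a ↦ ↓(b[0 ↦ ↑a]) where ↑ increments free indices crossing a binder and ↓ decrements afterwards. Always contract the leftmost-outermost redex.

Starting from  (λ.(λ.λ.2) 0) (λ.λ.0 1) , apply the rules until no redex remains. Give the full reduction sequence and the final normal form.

Answer: normal form = λ.λ.λ.0 1  (in 2 steps)

Derivation:
  start: (λ.(λ.λ.2) 0) (λ.λ.0 1)
  →1  (λ.λ.λ.λ.0 1) (λ.λ.0 1)
  →2  λ.λ.λ.0 1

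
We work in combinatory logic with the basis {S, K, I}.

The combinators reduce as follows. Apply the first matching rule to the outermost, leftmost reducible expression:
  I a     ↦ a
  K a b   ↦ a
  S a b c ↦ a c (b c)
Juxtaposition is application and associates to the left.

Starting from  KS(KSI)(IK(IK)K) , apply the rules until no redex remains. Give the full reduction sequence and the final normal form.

Answer: normal form = SK  (in 4 steps)

Working:
  start: KS(KSI)(IK(IK)K)
  [1] S(IK(IK)K)
  [2] S(K(IK)K)
  [3] S(IK)
  [4] SK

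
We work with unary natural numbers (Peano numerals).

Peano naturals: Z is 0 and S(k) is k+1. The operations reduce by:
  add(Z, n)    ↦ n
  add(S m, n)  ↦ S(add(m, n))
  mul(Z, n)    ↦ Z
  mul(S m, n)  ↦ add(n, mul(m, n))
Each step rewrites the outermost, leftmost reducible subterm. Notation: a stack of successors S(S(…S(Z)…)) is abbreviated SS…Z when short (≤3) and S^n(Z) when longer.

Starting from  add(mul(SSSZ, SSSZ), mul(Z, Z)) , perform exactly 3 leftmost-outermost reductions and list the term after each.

  start: add(mul(SSSZ, SSSZ), mul(Z, Z))
  →1  add(add(SSSZ, mul(SSZ, SSSZ)), mul(Z, Z))
  →2  add(S(add(SSZ, mul(SSZ, SSSZ))), mul(Z, Z))
  →3  S(add(add(SSZ, mul(SSZ, SSSZ)), mul(Z, Z)))

Answer: after 3 steps: S(add(add(SSZ, mul(SSZ, SSSZ)), mul(Z, Z)))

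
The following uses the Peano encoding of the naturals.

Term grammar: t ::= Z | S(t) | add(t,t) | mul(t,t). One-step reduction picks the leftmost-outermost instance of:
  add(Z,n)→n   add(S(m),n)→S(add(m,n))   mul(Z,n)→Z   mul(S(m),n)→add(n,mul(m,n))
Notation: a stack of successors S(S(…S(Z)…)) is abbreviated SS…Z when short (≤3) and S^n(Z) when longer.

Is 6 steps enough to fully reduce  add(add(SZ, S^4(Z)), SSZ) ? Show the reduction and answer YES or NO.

  start: add(add(SZ, S^4(Z)), SSZ)
  step 1: add(S(add(Z, S^4(Z))), SSZ)
  step 2: S(add(add(Z, S^4(Z)), SSZ))
  step 3: S(add(S^4(Z), SSZ))
  step 4: S(S(add(SSSZ, SSZ)))
  step 5: S(S(S(add(SSZ, SSZ))))
  step 6: S(S(S(S(add(SZ, SSZ)))))

Answer: NO — after 6 steps the term is S(S(S(S(add(SZ, SSZ))))), not yet normal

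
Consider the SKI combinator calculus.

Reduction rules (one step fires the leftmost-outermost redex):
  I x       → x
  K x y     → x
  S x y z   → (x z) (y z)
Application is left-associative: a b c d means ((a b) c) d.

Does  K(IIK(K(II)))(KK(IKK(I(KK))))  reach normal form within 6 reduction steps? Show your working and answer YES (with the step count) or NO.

  start: K(IIK(K(II)))(KK(IKK(I(KK))))
  →1  IIK(K(II))
  →2  IK(K(II))
  →3  K(K(II))
  →4  K(KI)

Answer: YES — reaches normal form K(KI) in 4 ≤ 6 steps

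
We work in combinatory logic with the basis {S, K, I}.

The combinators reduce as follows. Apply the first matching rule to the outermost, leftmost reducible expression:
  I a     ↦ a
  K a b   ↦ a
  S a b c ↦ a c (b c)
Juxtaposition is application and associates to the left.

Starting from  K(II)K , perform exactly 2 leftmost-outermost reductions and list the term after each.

Answer: after 2 steps: I

Working:
  start: K(II)K
  [1] II
  [2] I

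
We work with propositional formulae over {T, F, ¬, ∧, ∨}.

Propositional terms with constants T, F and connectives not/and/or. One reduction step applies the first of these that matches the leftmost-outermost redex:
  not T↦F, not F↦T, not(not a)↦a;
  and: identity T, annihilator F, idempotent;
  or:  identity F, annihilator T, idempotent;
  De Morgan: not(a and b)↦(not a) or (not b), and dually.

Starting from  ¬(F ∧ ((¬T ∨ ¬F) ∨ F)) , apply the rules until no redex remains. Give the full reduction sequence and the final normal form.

Answer: normal form = T  (in 3 steps)

Derivation:
  start: ¬(F ∧ ((¬T ∨ ¬F) ∨ F))
  →1  ¬F ∨ ¬((¬T ∨ ¬F) ∨ F)
  →2  T ∨ ¬((¬T ∨ ¬F) ∨ F)
  →3  T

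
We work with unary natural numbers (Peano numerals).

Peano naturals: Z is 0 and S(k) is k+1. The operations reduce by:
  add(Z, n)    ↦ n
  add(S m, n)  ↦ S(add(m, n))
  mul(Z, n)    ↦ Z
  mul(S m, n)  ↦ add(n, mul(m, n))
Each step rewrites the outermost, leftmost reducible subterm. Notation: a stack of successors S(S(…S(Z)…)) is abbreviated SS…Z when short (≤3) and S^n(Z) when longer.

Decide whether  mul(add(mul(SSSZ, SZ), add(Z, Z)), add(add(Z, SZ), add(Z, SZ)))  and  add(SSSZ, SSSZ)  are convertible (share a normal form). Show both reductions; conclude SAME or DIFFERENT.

Term A:
  start: mul(add(mul(SSSZ, SZ), add(Z, Z)), add(add(Z, SZ), add(Z, SZ)))
  step 1: mul(add(add(SZ, mul(SSZ, SZ)), add(Z, Z)), add(add(Z, SZ), add(Z, SZ)))
  step 2: mul(add(S(add(Z, mul(SSZ, SZ))), add(Z, Z)), add(add(Z, SZ), add(Z, SZ)))
  step 3: mul(S(add(add(Z, mul(SSZ, SZ)), add(Z, Z))), add(add(Z, SZ), add(Z, SZ)))
  step 4: add(add(add(Z, SZ), add(Z, SZ)), mul(add(add(Z, mul(SSZ, SZ)), add(Z, Z)), add(add(Z, SZ), add(Z, SZ))))
  step 5: add(add(SZ, add(Z, SZ)), mul(add(add(Z, mul(SSZ, SZ)), add(Z, Z)), add(add(Z, SZ), add(Z, SZ))))
  step 6: add(S(add(Z, add(Z, SZ))), mul(add(add(Z, mul(SSZ, SZ)), add(Z, Z)), add(add(Z, SZ), add(Z, SZ))))
  step 7: S(add(add(Z, add(Z, SZ)), mul(add(add(Z, mul(SSZ, SZ)), add(Z, Z)), add(add(Z, SZ), add(Z, SZ)))))
  step 8: S(add(add(Z, SZ), mul(add(add(Z, mul(SSZ, SZ)), add(Z, Z)), add(add(Z, SZ), add(Z, SZ)))))
  step 9: S(add(SZ, mul(add(add(Z, mul(SSZ, SZ)), add(Z, Z)), add(add(Z, SZ), add(Z, SZ)))))
  step 10: S(S(add(Z, mul(add(add(Z, mul(SSZ, SZ)), add(Z, Z)), add(add(Z, SZ), add(Z, SZ))))))
  step 11: S(S(mul(add(add(Z, mul(SSZ, SZ)), add(Z, Z)), add(add(Z, SZ), add(Z, SZ)))))
  step 12: S(S(mul(add(mul(SSZ, SZ), add(Z, Z)), add(add(Z, SZ), add(Z, SZ)))))
  step 13: S(S(mul(add(add(SZ, mul(SZ, SZ)), add(Z, Z)), add(add(Z, SZ), add(Z, SZ)))))
  step 14: S(S(mul(add(S(add(Z, mul(SZ, SZ))), add(Z, Z)), add(add(Z, SZ), add(Z, SZ)))))
  step 15: S(S(mul(S(add(add(Z, mul(SZ, SZ)), add(Z, Z))), add(add(Z, SZ), add(Z, SZ)))))
  step 16: S(S(add(add(add(Z, SZ), add(Z, SZ)), mul(add(add(Z, mul(SZ, SZ)), add(Z, Z)), add(add(Z, SZ), add(Z, SZ))))))
  step 17: S(S(add(add(SZ, add(Z, SZ)), mul(add(add(Z, mul(SZ, SZ)), add(Z, Z)), add(add(Z, SZ), add(Z, SZ))))))
  step 18: S(S(add(S(add(Z, add(Z, SZ))), mul(add(add(Z, mul(SZ, SZ)), add(Z, Z)), add(add(Z, SZ), add(Z, SZ))))))
  step 19: S(S(S(add(add(Z, add(Z, SZ)), mul(add(add(Z, mul(SZ, SZ)), add(Z, Z)), add(add(Z, SZ), add(Z, SZ)))))))
  step 20: S(S(S(add(add(Z, SZ), mul(add(add(Z, mul(SZ, SZ)), add(Z, Z)), add(add(Z, SZ), add(Z, SZ)))))))
  step 21: S(S(S(add(SZ, mul(add(add(Z, mul(SZ, SZ)), add(Z, Z)), add(add(Z, SZ), add(Z, SZ)))))))
  step 22: S(S(S(S(add(Z, mul(add(add(Z, mul(SZ, SZ)), add(Z, Z)), add(add(Z, SZ), add(Z, SZ))))))))
  step 23: S(S(S(S(mul(add(add(Z, mul(SZ, SZ)), add(Z, Z)), add(add(Z, SZ), add(Z, SZ)))))))
  step 24: S(S(S(S(mul(add(mul(SZ, SZ), add(Z, Z)), add(add(Z, SZ), add(Z, SZ)))))))
  step 25: S(S(S(S(mul(add(add(SZ, mul(Z, SZ)), add(Z, Z)), add(add(Z, SZ), add(Z, SZ)))))))
  step 26: S(S(S(S(mul(add(S(add(Z, mul(Z, SZ))), add(Z, Z)), add(add(Z, SZ), add(Z, SZ)))))))
  step 27: S(S(S(S(mul(S(add(add(Z, mul(Z, SZ)), add(Z, Z))), add(add(Z, SZ), add(Z, SZ)))))))
  step 28: S(S(S(S(add(add(add(Z, SZ), add(Z, SZ)), mul(add(add(Z, mul(Z, SZ)), add(Z, Z)), add(add(Z, SZ), add(Z, SZ))))))))
  step 29: S(S(S(S(add(add(SZ, add(Z, SZ)), mul(add(add(Z, mul(Z, SZ)), add(Z, Z)), add(add(Z, SZ), add(Z, SZ))))))))
  step 30: S(S(S(S(add(S(add(Z, add(Z, SZ))), mul(add(add(Z, mul(Z, SZ)), add(Z, Z)), add(add(Z, SZ), add(Z, SZ))))))))
  step 31: S(S(S(S(S(add(add(Z, add(Z, SZ)), mul(add(add(Z, mul(Z, SZ)), add(Z, Z)), add(add(Z, SZ), add(Z, SZ)))))))))
  step 32: S(S(S(S(S(add(add(Z, SZ), mul(add(add(Z, mul(Z, SZ)), add(Z, Z)), add(add(Z, SZ), add(Z, SZ)))))))))
  step 33: S(S(S(S(S(add(SZ, mul(add(add(Z, mul(Z, SZ)), add(Z, Z)), add(add(Z, SZ), add(Z, SZ)))))))))
  step 34: S(S(S(S(S(S(add(Z, mul(add(add(Z, mul(Z, SZ)), add(Z, Z)), add(add(Z, SZ), add(Z, SZ))))))))))
  step 35: S(S(S(S(S(S(mul(add(add(Z, mul(Z, SZ)), add(Z, Z)), add(add(Z, SZ), add(Z, SZ)))))))))
  step 36: S(S(S(S(S(S(mul(add(mul(Z, SZ), add(Z, Z)), add(add(Z, SZ), add(Z, SZ)))))))))
  step 37: S(S(S(S(S(S(mul(add(Z, add(Z, Z)), add(add(Z, SZ), add(Z, SZ)))))))))
  step 38: S(S(S(S(S(S(mul(add(Z, Z), add(add(Z, SZ), add(Z, SZ)))))))))
  step 39: S(S(S(S(S(S(mul(Z, add(add(Z, SZ), add(Z, SZ)))))))))
  step 40: S^6(Z)

Term B:
  start: add(SSSZ, SSSZ)
  step 1: S(add(SSZ, SSSZ))
  step 2: S(S(add(SZ, SSSZ)))
  step 3: S(S(S(add(Z, SSSZ))))
  step 4: S^6(Z)

Answer: SAME — A ⇓ S^6(Z), B ⇓ S^6(Z)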